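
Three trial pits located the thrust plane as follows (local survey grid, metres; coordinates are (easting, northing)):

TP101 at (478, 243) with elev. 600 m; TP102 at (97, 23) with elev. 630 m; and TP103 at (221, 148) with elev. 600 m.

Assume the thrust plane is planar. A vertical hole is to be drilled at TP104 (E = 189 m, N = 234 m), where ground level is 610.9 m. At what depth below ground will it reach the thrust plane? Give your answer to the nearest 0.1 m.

Let the plane be z = a·E + b·N + c.
TP102−TP101: −381a − 220b = 30;  TP103−TP101: −257a − 95b = 0.
Solving gives a = 0.14008, b = −0.37896.
Then c = 600 − a·478 − b·243 = 625.13.
At (189, 234): z_contact = 26.48 − 88.68 + 625.13 = 562.93 m.
Depth below ground = 610.9 − 562.93 = 48.0 m.

48.0 m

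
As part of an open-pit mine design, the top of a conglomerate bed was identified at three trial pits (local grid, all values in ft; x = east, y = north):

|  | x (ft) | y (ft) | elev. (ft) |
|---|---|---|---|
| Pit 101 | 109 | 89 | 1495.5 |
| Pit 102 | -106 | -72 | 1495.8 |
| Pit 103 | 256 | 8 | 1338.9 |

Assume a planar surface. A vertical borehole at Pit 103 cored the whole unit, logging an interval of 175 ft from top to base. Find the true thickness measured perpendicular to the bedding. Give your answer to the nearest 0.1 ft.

Let the plane be z = a·x + b·y + c.
Pit 102−Pit 101: −215a − 161b = 0.3;  Pit 103−Pit 101: 147a − 81b = −156.6.
Solving gives a = −0.61431, b = 0.81848.
|∇z| = √(a²+b²) = 1.02337, so dip δ = arctan(1.02337) = 45.66°.
True thickness = vertical thickness × cos δ = 175 × cos 45.66° = 122.3 ft.

122.3 ft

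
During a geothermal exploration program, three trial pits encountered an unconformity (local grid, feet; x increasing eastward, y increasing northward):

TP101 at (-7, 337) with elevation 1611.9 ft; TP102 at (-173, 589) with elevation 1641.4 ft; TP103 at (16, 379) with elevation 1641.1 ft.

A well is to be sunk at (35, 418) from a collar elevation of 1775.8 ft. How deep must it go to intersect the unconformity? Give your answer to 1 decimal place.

108.7 ft

Two edge vectors: TP101→TP102 = (-166, 252, 29.5), TP101→TP103 = (23, 42, 29.2).
Normal n = (TP101→TP102) × (TP101→TP103) = (6119.4, 5525.7, -12768).
So ∂z/∂x = −n_x/n_z = 0.47928 and ∂z/∂y = −n_y/n_z = 0.43278.
Intercept c from TP101: 1611.9 + 3.35 − 145.85 = 1469.41.
At (35, 418): z_contact = 16.77 + 180.90 + 1469.41 = 1667.08 ft.
Depth below ground = 1775.8 − 1667.08 = 108.7 ft.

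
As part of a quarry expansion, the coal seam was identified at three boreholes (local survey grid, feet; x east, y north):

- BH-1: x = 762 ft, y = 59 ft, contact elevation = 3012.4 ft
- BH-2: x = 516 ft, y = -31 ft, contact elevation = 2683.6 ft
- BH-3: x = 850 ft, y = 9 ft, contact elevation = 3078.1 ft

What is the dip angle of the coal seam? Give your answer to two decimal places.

51.85°

Let the plane be z = a·x + b·y + c.
BH-2−BH-1: −246a − 90b = −328.8;  BH-3−BH-1: 88a − 50b = 65.7.
Solving gives a = 1.10549, b = 0.63166.
Gradient magnitude |∇z| = √(a² + b²) = √(1.22211 + 0.39900) = 1.27323.
True dip = arctan(1.27323) = 51.85°, dipping toward WSW (azimuth ≈ 240°).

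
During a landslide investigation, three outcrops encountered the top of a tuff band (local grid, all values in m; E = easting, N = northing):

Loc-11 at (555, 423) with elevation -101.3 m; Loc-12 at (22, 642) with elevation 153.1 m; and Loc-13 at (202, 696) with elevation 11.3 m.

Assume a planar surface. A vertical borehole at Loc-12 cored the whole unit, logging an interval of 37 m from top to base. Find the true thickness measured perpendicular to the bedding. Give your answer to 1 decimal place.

29.1 m

Two edge vectors: Loc-11→Loc-12 = (-533, 219, 254.4), Loc-11→Loc-13 = (-353, 273, 112.6).
Normal n = (Loc-11→Loc-12) × (Loc-11→Loc-13) = (-44791.8, -29787.4, -68202).
So ∂z/∂E = −n_x/n_z = −0.65675 and ∂z/∂N = −n_y/n_z = −0.43675.
|∇z| = √(a²+b²) = 0.78872, so dip δ = arctan(0.78872) = 38.26°.
True thickness = vertical thickness × cos δ = 37 × cos 38.26° = 29.1 m.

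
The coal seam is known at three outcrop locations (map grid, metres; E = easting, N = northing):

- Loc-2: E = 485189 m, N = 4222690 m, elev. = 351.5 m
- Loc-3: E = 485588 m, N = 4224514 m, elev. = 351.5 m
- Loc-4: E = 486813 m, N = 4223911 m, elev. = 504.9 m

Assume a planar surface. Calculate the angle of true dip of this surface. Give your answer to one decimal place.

Two edge vectors: Loc-2→Loc-3 = (399, 1824, 0), Loc-2→Loc-4 = (1624, 1221, 153.4).
Normal n = (Loc-2→Loc-3) × (Loc-2→Loc-4) = (279801.6, -61206.6, -2474997).
So ∂z/∂E = −n_x/n_z = 0.11305 and ∂z/∂N = −n_y/n_z = −0.02473.
Gradient magnitude |∇z| = √(a² + b²) = √(0.01278 + 0.00061) = 0.11572.
True dip = arctan(0.11572) = 6.6°, dipping toward WNW (azimuth ≈ 282°).

6.6°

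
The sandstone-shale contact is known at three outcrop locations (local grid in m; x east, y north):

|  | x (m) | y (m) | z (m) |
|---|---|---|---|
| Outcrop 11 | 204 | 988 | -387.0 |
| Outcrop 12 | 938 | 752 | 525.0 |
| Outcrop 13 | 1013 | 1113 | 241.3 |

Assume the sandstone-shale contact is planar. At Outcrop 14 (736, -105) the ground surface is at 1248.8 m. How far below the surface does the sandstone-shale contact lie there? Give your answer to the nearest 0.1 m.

Let the plane be z = a·x + b·y + c.
Outcrop 12−Outcrop 11: 734a − 236b = 912;  Outcrop 13−Outcrop 11: 809a + 125b = 628.3.
Solving gives a = 0.927849, b = −0.978639.
Then c = -387 − a·204 − b·988 = 390.61.
At (736, -105): z_contact = 682.90 + 102.76 + 390.61 = 1176.27 m.
Depth below ground = 1248.8 − 1176.27 = 72.5 m.

72.5 m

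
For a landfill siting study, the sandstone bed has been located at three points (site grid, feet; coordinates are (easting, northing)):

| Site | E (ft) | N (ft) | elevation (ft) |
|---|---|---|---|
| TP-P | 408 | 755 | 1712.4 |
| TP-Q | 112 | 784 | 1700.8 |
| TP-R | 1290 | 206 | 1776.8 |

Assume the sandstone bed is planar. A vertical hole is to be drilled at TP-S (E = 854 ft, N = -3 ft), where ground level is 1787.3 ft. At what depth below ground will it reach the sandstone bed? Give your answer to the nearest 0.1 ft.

Let the plane be z = a·E + b·N + c.
TP-Q−TP-P: −296a + 29b = −11.6;  TP-R−TP-P: 882a − 549b = 64.4.
Solving gives a = 0.032870, b = −0.064496.
Then c = 1712.4 − a·408 − b·755 = 1747.68.
At (854, -3): z_contact = 28.07 + 0.19 + 1747.68 = 1775.95 ft.
Depth below ground = 1787.3 − 1775.95 = 11.4 ft.

11.4 ft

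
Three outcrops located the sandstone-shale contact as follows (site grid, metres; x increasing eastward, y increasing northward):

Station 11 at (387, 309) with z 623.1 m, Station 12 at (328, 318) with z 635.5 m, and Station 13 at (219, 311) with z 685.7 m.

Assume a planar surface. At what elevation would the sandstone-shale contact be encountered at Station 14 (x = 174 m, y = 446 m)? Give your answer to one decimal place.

Two edge vectors: Station 11→Station 12 = (-59, 9, 12.4), Station 11→Station 13 = (-168, 2, 62.6).
Normal n = (Station 11→Station 12) × (Station 11→Station 13) = (538.6, 1610.2, 1394).
So ∂z/∂x = −n_x/n_z = −0.38637 and ∂z/∂y = −n_y/n_z = −1.15509.
Intercept c from Station 11: 623.1 + 149.53 + 356.92 = 1129.55.
At (174, 446): z = −67.2 − 515.2 + 1129.55 = 547.1 m.

547.1 m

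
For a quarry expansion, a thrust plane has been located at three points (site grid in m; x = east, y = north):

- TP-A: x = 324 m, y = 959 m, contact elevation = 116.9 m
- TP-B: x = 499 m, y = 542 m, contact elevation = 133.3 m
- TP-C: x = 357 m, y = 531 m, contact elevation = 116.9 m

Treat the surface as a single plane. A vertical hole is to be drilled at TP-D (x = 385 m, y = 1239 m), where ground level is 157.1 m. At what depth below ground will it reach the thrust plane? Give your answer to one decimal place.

Let the plane be z = a·x + b·y + c.
TP-B−TP-A: 175a − 417b = 16.4;  TP-C−TP-A: 33a − 428b = 0.
Solving gives a = 0.114807, b = 0.008852.
Then c = 116.9 − a·324 − b·959 = 71.21.
At (385, 1239): z_contact = 44.20 + 10.97 + 71.21 = 126.38 m.
Depth below ground = 157.1 − 126.38 = 30.7 m.

30.7 m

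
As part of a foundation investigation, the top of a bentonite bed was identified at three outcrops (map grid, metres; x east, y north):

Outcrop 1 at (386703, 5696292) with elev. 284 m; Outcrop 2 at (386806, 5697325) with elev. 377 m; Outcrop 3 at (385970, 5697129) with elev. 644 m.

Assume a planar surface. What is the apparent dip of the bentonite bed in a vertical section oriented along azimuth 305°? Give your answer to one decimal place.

Let the plane be z = a·x + b·y + c.
Outcrop 2−Outcrop 1: 103a + 1033b = 93;  Outcrop 3−Outcrop 1: −733a + 837b = 360.
Solving gives a = −0.34864, b = 0.12479.
Unit vector along 305° is (sin 305°, cos 305°) = (-0.8192, 0.5736).
Slope in that direction = a·(-0.8192) + b·(0.5736) = 0.35716.
Apparent dip = arctan|0.35716| = 19.7° (true dip is 20.3°, so apparent ≤ true as expected).

19.7°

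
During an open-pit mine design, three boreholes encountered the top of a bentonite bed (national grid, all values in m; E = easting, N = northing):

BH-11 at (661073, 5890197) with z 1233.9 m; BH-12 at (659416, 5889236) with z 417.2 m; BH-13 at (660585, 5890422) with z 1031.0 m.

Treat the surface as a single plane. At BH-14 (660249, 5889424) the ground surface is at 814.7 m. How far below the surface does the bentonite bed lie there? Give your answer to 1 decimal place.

8.8 m

Let the plane be z = a·E + b·N + c.
BH-12−BH-11: −1657a − 961b = −816.7;  BH-13−BH-11: −488a + 225b = −202.9.
Solving gives a = 0.449925813, b = 0.074061319.
Then c = 1233.9 − a·661073 − b·5890197 = −732435.67.
At (660249, 5889424): z_contact = 297063.07 + 436178.51 − 732435.67 = 805.91 m.
Depth below ground = 814.7 − 805.91 = 8.8 m.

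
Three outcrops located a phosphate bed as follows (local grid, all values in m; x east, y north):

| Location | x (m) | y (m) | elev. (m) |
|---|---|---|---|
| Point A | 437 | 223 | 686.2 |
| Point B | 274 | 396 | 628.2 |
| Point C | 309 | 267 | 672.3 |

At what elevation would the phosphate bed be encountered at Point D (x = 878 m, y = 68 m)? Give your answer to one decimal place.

Let the plane be z = a·x + b·y + c.
Point B−Point A: −163a + 173b = −58;  Point C−Point A: −128a + 44b = −13.9.
Solving gives a = −0.00984, b = −0.34453.
Then c = 686.2 − a·437 − b·223 = 767.33.
At (878, 68): z = −8.6 − 23.4 + 767.33 = 735.3 m.

735.3 m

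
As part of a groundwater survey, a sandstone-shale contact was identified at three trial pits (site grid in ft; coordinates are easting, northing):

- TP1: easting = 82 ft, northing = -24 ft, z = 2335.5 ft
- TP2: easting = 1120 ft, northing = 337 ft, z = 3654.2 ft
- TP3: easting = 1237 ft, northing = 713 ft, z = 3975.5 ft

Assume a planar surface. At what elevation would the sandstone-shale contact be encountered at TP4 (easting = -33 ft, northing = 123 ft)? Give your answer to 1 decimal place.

2285.7 ft

Let the plane be z = a·easting + b·northing + c.
TP2−TP1: 1038a + 361b = 1318.7;  TP3−TP1: 1155a + 737b = 1640.
Solving gives a = 1.091340, b = 0.514929.
Then c = 2335.5 − a·82 − b·-24 = 2258.37.
At (-33, 123): z = −36.0 + 63.3 + 2258.37 = 2285.7 ft.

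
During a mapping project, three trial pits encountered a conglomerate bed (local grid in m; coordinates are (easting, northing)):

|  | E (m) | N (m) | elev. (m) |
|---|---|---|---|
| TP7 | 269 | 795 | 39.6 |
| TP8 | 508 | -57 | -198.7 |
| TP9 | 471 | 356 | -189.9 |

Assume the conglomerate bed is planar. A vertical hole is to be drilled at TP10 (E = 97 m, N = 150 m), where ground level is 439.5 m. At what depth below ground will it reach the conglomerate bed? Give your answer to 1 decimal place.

102.7 m

Let the plane be z = a·E + b·N + c.
TP8−TP7: 239a − 852b = −238.3;  TP9−TP7: 202a − 439b = −229.5.
Solving gives a = −1.35332, b = −0.09993.
Then c = 39.6 − a·269 − b·795 = 483.09.
At (97, 150): z_contact = −131.27 − 14.99 + 483.09 = 336.83 m.
Depth below ground = 439.5 − 336.83 = 102.7 m.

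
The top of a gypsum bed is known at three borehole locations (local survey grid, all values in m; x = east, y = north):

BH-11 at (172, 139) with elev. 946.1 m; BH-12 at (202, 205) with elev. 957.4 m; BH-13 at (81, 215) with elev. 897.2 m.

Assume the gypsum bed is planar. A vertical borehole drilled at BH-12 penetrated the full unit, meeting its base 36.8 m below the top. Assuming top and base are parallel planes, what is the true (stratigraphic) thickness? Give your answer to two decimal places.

32.97 m

Let the plane be z = a·x + b·y + c.
BH-12−BH-11: 30a + 66b = 11.3;  BH-13−BH-11: −91a + 76b = −48.9.
Solving gives a = 0.49315, b = −0.05294.
|∇z| = √(a²+b²) = 0.49598, so dip δ = arctan(0.49598) = 26.38°.
True thickness = vertical thickness × cos δ = 36.8 × cos 26.38° = 32.97 m.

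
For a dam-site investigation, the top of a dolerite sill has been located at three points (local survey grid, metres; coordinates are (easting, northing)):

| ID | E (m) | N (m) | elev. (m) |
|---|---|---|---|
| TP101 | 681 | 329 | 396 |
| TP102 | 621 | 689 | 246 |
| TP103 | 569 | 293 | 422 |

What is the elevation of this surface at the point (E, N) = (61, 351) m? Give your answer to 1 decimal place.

444.3 m

Let the plane be z = a·E + b·N + c.
TP102−TP101: −60a + 360b = −150;  TP103−TP101: −112a − 36b = 26.
Solving gives a = −0.09322, b = −0.43220.
Then c = 396 − a·681 − b·329 = 601.68.
At (61, 351): z = −5.7 − 151.7 + 601.68 = 444.3 m.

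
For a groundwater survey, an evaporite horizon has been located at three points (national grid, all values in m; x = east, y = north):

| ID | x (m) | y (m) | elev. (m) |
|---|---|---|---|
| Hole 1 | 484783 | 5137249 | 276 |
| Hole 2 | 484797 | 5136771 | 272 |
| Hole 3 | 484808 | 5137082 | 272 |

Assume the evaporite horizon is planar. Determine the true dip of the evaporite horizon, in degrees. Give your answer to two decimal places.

Let the plane be z = a·x + b·y + c.
Hole 2−Hole 1: 14a − 478b = −4;  Hole 3−Hole 1: 25a − 167b = −4.
Solving gives a = −0.12942, b = 0.00458.
Gradient magnitude |∇z| = √(a² + b²) = √(0.01675 + 0.00002) = 0.12950.
True dip = arctan(0.12950) = 7.38°, dipping toward E (azimuth ≈ 092°).

7.38°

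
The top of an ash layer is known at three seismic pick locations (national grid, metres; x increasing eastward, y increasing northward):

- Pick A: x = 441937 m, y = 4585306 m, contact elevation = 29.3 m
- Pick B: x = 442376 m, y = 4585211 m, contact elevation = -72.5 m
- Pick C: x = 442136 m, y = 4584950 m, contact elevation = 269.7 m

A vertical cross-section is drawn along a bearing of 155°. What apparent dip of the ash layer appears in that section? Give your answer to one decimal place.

Let the plane be z = a·x + b·y + c.
Pick B−Pick A: 439a − 95b = −101.8;  Pick C−Pick A: 199a − 356b = 240.4.
Solving gives a = −0.43004, b = −0.91567.
Unit vector along 155° is (sin 155°, cos 155°) = (0.4226, -0.9063).
Slope in that direction = a·(0.4226) + b·(-0.9063) = 0.64813.
Apparent dip = arctan|0.64813| = 32.9° (true dip is 45.3°, so apparent ≤ true as expected).

32.9°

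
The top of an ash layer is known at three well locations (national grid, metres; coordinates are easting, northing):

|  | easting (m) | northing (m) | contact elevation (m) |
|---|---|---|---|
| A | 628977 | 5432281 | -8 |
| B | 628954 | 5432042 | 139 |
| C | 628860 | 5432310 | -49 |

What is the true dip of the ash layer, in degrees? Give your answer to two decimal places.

Let the plane be z = a·easting + b·northing + c.
B−A: −23a − 239b = 147;  C−A: −117a + 29b = −41.
Solving gives a = 0.19336, b = −0.63367.
Gradient magnitude |∇z| = √(a² + b²) = √(0.03739 + 0.40154) = 0.66252.
True dip = arctan(0.66252) = 33.53°, dipping toward NNW (azimuth ≈ 343°).

33.53°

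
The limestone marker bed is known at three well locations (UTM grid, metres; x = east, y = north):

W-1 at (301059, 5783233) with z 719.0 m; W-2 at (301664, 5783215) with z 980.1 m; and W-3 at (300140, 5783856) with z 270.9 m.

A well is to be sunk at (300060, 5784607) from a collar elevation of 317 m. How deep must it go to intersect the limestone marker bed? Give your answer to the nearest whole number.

145 m

Let the plane be z = a·x + b·y + c.
W-2−W-1: 605a − 18b = 261.1;  W-3−W-1: −919a + 623b = −448.1.
Solving gives a = 0.42899857, b = −0.08643711.
Then c = 719 − a·301059 − b·5783233 = 371451.06.
At (300060, 5784607): z_contact = 128725.3 − 500004.7 + 371451.06 = 171.7 m.
Depth below ground = 317 − 171.7 = 145 m.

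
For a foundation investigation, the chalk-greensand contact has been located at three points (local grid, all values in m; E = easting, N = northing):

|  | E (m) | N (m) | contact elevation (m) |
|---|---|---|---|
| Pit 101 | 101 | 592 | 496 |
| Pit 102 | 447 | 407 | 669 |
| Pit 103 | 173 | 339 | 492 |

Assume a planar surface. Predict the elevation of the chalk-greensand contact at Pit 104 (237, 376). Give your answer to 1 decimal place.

Two edge vectors: Pit 101→Pit 102 = (346, -185, 173), Pit 101→Pit 103 = (72, -253, -4).
Normal n = (Pit 101→Pit 102) × (Pit 101→Pit 103) = (44509, 13840, -74218).
So ∂z/∂E = −n_x/n_z = 0.59971 and ∂z/∂N = −n_y/n_z = 0.18648.
Intercept c from Pit 101: 496 − 60.57 − 110.39 = 325.03.
At (237, 376): z = 142.1 + 70.1 + 325.03 = 537.3 m.

537.3 m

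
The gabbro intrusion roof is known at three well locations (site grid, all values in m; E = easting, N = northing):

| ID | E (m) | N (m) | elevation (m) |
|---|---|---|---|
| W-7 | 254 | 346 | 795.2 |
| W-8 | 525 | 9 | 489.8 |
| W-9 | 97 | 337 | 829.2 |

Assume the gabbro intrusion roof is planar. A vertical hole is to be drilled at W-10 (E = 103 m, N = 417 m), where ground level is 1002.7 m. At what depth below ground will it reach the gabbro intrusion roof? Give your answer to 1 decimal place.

Two edge vectors: W-7→W-8 = (271, -337, -305.4), W-7→W-9 = (-157, -9, 34).
Normal n = (W-7→W-8) × (W-7→W-9) = (-14206.6, 38733.8, -55348).
So ∂z/∂E = −n_x/n_z = −0.25668 and ∂z/∂N = −n_y/n_z = 0.69982.
Intercept c from W-7: 795.2 + 65.20 − 242.14 = 618.26.
At (103, 417): z_contact = −26.44 + 291.83 + 618.26 = 883.65 m.
Depth below ground = 1002.7 − 883.65 = 119.1 m.

119.1 m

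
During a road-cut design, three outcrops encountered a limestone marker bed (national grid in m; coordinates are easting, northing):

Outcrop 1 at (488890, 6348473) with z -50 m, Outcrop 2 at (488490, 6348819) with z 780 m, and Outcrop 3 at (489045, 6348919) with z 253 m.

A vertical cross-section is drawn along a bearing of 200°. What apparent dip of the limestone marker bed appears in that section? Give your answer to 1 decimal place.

31.8°

Two edge vectors: Outcrop 1→Outcrop 2 = (-400, 346, 830), Outcrop 1→Outcrop 3 = (155, 446, 303).
Normal n = (Outcrop 1→Outcrop 2) × (Outcrop 1→Outcrop 3) = (-265342, 249850, -232030).
So ∂z/∂easting = −n_x/n_z = −1.14357 and ∂z/∂northing = −n_y/n_z = 1.07680.
Unit vector along 200° is (sin 200°, cos 200°) = (-0.3420, -0.9397).
Slope in that direction = a·(-0.3420) + b·(-0.9397) = −0.62074.
Apparent dip = arctan|0.62074| = 31.8° (true dip is 57.5°, so apparent ≤ true as expected).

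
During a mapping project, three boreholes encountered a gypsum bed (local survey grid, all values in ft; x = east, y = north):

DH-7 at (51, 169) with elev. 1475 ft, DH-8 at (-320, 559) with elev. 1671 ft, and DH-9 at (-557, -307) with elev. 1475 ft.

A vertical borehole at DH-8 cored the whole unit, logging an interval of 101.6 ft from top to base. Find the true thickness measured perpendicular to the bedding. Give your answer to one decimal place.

Let the plane be z = a·x + b·y + c.
DH-8−DH-7: −371a + 390b = 196;  DH-9−DH-7: −608a − 476b = 0.
Solving gives a = −0.22551, b = 0.28804.
|∇z| = √(a²+b²) = 0.36582, so dip δ = arctan(0.36582) = 20.09°.
True thickness = vertical thickness × cos δ = 101.6 × cos 20.09° = 95.4 ft.

95.4 ft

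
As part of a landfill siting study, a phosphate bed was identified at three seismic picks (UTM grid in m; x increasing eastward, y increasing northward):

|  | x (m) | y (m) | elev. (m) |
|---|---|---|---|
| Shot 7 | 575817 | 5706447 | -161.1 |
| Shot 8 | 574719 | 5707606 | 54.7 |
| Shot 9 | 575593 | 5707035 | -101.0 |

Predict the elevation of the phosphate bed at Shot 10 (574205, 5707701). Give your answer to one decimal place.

135.3 m

Let the plane be z = a·x + b·y + c.
Shot 8−Shot 7: −1098a + 1159b = 215.8;  Shot 9−Shot 7: −224a + 588b = 60.1.
Solving gives a = −0.148272834, b = 0.045725995.
Then c = -161.1 − a·575817 − b·5706447 = −175716.05.
At (574205, 5707701): z = −85139.0 + 260990.3 − 175716.05 = 135.3 m.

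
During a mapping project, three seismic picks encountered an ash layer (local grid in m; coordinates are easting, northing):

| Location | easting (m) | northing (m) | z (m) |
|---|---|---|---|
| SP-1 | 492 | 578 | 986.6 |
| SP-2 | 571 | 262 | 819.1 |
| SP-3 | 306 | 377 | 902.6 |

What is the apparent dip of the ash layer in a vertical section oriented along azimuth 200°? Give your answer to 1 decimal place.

Two edge vectors: SP-1→SP-2 = (79, -316, -167.5), SP-1→SP-3 = (-186, -201, -84).
Normal n = (SP-1→SP-2) × (SP-1→SP-3) = (-7123.5, 37791, -74655).
So ∂z/∂easting = −n_x/n_z = −0.09542 and ∂z/∂northing = −n_y/n_z = 0.50621.
Unit vector along 200° is (sin 200°, cos 200°) = (-0.3420, -0.9397).
Slope in that direction = a·(-0.3420) + b·(-0.9397) = −0.44305.
Apparent dip = arctan|0.44305| = 23.9° (true dip is 27.3°, so apparent ≤ true as expected).

23.9°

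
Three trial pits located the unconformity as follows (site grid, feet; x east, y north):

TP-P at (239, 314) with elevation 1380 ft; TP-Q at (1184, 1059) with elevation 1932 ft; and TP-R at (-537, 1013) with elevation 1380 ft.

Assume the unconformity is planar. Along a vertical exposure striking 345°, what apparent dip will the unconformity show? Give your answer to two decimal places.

14.22°

Two edge vectors: TP-P→TP-Q = (945, 745, 552), TP-P→TP-R = (-776, 699, 0).
Normal n = (TP-P→TP-Q) × (TP-P→TP-R) = (-385848, -428352, 1238675).
So ∂z/∂x = −n_x/n_z = 0.31150 and ∂z/∂y = −n_y/n_z = 0.34581.
Unit vector along 345° is (sin 345°, cos 345°) = (-0.2588, 0.9659).
Slope in that direction = a·(-0.2588) + b·(0.9659) = 0.25341.
Apparent dip = arctan|0.25341| = 14.22° (true dip is 25.0°, so apparent ≤ true as expected).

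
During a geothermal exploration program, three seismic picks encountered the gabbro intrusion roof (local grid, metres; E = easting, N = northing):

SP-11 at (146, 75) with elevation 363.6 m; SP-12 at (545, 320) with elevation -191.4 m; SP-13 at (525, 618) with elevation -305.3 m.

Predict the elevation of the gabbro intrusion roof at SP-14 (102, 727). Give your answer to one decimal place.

114.7 m

Two edge vectors: SP-11→SP-12 = (399, 245, -555), SP-11→SP-13 = (379, 543, -668.9).
Normal n = (SP-11→SP-12) × (SP-11→SP-13) = (137484.5, 56546.1, 123802).
So ∂z/∂E = −n_x/n_z = −1.11052 and ∂z/∂N = −n_y/n_z = −0.45675.
Intercept c from SP-11: 363.6 + 162.14 + 34.26 = 559.99.
At (102, 727): z = −113.3 − 332.1 + 559.99 = 114.7 m.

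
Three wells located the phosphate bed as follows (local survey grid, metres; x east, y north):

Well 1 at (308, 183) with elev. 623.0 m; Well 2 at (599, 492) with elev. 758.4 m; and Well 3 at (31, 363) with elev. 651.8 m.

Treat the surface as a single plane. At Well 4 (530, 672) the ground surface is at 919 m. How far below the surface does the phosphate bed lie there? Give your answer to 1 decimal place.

Let the plane be z = a·x + b·y + c.
Well 2−Well 1: 291a + 309b = 135.4;  Well 3−Well 1: −277a + 180b = 28.8.
Solving gives a = 0.11214, b = 0.33258.
Then c = 623 − a·308 − b·183 = 527.60.
At (530, 672): z_contact = 59.44 + 223.49 + 527.60 = 810.53 m.
Depth below ground = 919 − 810.53 = 108.5 m.

108.5 m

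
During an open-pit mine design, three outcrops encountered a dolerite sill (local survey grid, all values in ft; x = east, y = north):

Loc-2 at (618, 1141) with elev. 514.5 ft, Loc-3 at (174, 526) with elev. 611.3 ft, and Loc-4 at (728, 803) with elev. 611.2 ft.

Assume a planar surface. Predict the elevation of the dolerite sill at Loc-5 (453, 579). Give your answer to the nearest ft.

Two edge vectors: Loc-2→Loc-3 = (-444, -615, 96.8), Loc-2→Loc-4 = (110, -338, 96.7).
Normal n = (Loc-2→Loc-3) × (Loc-2→Loc-4) = (-26752.1, 53582.8, 217722).
So ∂z/∂x = −n_x/n_z = 0.12287 and ∂z/∂y = −n_y/n_z = −0.24611.
Intercept c from Loc-2: 514.5 − 75.94 + 280.81 = 719.37.
At (453, 579): z = 55.7 − 142.5 + 719.37 = 632.5 ft.

633 ft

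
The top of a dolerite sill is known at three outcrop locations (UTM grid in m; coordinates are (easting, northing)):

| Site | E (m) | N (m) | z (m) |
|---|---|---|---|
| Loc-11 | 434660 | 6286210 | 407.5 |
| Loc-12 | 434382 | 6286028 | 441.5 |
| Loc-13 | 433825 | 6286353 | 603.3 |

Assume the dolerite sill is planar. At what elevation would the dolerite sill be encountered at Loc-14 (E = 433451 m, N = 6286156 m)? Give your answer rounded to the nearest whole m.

656 m

Two edge vectors: Loc-11→Loc-12 = (-278, -182, 34), Loc-11→Loc-13 = (-835, 143, 195.8).
Normal n = (Loc-11→Loc-12) × (Loc-11→Loc-13) = (-40497.6, 26042.4, -191724).
So ∂z/∂E = −n_x/n_z = −0.21122864 and ∂z/∂N = −n_y/n_z = 0.13583276.
Intercept c from Loc-11: 407.5 + 91812.64 − 853873.25 = −761653.11.
At (433451, 6286156): z = −91557.3 + 853865.9 − 761653.11 = 655.5 m.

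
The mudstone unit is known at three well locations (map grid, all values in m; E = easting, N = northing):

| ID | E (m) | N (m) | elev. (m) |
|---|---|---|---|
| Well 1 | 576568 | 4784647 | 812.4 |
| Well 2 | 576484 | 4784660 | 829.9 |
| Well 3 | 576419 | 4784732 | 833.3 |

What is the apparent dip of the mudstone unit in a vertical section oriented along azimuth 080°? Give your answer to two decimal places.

Two edge vectors: Well 1→Well 2 = (-84, 13, 17.5), Well 1→Well 3 = (-149, 85, 20.9).
Normal n = (Well 1→Well 2) × (Well 1→Well 3) = (-1215.8, -851.9, -5203).
So ∂z/∂E = −n_x/n_z = −0.23367 and ∂z/∂N = −n_y/n_z = −0.16373.
Unit vector along 080° is (sin 80°, cos 80°) = (0.9848, 0.1736).
Slope in that direction = a·(0.9848) + b·(0.1736) = −0.25855.
Apparent dip = arctan|0.25855| = 14.50° (true dip is 15.9°, so apparent ≤ true as expected).

14.50°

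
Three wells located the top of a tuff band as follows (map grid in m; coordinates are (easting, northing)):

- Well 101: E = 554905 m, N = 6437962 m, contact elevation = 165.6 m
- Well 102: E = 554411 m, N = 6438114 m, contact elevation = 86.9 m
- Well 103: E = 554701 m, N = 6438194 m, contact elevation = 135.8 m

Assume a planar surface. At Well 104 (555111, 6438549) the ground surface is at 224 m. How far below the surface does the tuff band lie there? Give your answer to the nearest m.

Let the plane be z = a·E + b·N + c.
Well 102−Well 101: −494a + 152b = −78.7;  Well 103−Well 101: −204a + 232b = −29.8.
Solving gives a = 0.16422010, b = 0.01595215.
Then c = 165.6 − a·554905 − b·6437962 = −193660.31.
At (555111, 6438549): z_contact = 91160.4 + 102708.7 − 193660.31 = 208.8 m.
Depth below ground = 224 − 208.8 = 15 m.

15 m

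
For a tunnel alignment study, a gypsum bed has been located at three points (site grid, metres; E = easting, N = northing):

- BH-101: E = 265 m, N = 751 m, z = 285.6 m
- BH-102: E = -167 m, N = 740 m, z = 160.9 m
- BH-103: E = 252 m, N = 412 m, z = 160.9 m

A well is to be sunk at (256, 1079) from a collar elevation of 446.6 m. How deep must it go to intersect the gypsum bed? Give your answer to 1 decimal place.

Two edge vectors: BH-101→BH-102 = (-432, -11, -124.7), BH-101→BH-103 = (-13, -339, -124.7).
Normal n = (BH-101→BH-102) × (BH-101→BH-103) = (-40901.6, -52249.3, 146305).
So ∂z/∂E = −n_x/n_z = 0.279564 and ∂z/∂N = −n_y/n_z = 0.357126.
Intercept c from BH-101: 285.6 − 74.08 − 268.20 = −56.69.
At (256, 1079): z_contact = 71.57 + 385.34 − 56.69 = 400.22 m.
Depth below ground = 446.6 − 400.22 = 46.4 m.

46.4 m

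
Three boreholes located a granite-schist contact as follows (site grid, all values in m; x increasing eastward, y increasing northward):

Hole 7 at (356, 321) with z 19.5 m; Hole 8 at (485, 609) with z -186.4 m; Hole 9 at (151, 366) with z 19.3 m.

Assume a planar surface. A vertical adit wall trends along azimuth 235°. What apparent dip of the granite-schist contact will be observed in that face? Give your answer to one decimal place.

26.1°

Two edge vectors: Hole 7→Hole 8 = (129, 288, -205.9), Hole 7→Hole 9 = (-205, 45, -0.2).
Normal n = (Hole 7→Hole 8) × (Hole 7→Hole 9) = (9207.9, 42235.3, 64845).
So ∂z/∂x = −n_x/n_z = −0.14200 and ∂z/∂y = −n_y/n_z = −0.65133.
Unit vector along 235° is (sin 235°, cos 235°) = (-0.8192, -0.5736).
Slope in that direction = a·(-0.8192) + b·(-0.5736) = 0.48990.
Apparent dip = arctan|0.48990| = 26.1° (true dip is 33.7°, so apparent ≤ true as expected).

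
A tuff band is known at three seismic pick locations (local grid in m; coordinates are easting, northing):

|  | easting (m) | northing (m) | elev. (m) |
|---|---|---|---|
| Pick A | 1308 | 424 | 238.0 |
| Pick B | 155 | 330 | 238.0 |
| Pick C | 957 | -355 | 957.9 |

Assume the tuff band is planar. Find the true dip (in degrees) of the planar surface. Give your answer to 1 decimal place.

43.9°

Two edge vectors: Pick A→Pick B = (-1153, -94, 0), Pick A→Pick C = (-351, -779, 719.9).
Normal n = (Pick A→Pick B) × (Pick A→Pick C) = (-67670.6, 830044.7, 865193).
So ∂z/∂easting = −n_x/n_z = 0.07821 and ∂z/∂northing = −n_y/n_z = −0.95938.
Gradient magnitude |∇z| = √(a² + b²) = √(0.00612 + 0.92040) = 0.96256.
True dip = arctan(0.96256) = 43.9°, dipping toward N (azimuth ≈ 355°).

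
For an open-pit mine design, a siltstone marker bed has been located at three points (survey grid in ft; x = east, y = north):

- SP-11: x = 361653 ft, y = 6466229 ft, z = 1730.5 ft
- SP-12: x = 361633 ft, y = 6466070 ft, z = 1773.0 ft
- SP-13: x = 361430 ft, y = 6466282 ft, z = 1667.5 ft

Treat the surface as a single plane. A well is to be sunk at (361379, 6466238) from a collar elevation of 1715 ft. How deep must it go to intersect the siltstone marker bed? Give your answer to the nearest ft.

Let the plane be z = a·x + b·y + c.
SP-12−SP-11: −20a − 159b = 42.5;  SP-13−SP-11: −223a + 53b = −63.
Solving gives a = 0.21262700, b = −0.29404113.
Then c = 1730.5 − a·361653 − b·6466229 = 1826170.60.
At (361379, 6466238): z_contact = 76838.9 − 1901339.9 + 1826170.60 = 1669.6 ft.
Depth below ground = 1715 − 1669.6 = 45 ft.

45 ft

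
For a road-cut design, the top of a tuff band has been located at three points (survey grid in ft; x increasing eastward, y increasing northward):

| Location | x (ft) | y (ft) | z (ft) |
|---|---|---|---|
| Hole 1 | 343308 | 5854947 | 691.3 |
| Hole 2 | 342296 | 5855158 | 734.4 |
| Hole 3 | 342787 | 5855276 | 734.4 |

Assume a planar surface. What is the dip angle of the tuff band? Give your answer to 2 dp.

Let the plane be z = a·x + b·y + c.
Hole 2−Hole 1: −1012a + 211b = 43.1;  Hole 3−Hole 1: −521a + 329b = 43.1.
Solving gives a = −0.02280, b = 0.09489.
Gradient magnitude |∇z| = √(a² + b²) = √(0.00052 + 0.00900) = 0.09759.
True dip = arctan(0.09759) = 5.57°, dipping toward SSE (azimuth ≈ 166°).

5.57°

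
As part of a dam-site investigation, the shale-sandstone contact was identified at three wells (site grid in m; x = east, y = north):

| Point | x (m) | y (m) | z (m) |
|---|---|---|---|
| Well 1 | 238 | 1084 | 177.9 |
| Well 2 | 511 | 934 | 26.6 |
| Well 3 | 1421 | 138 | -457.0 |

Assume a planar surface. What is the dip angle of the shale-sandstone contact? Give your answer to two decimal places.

30.83°

Let the plane be z = a·x + b·y + c.
Well 2−Well 1: 273a − 150b = −151.3;  Well 3−Well 1: 1183a − 946b = −634.9.
Solving gives a = −0.59270, b = −0.07005.
Gradient magnitude |∇z| = √(a² + b²) = √(0.35129 + 0.00491) = 0.59682.
True dip = arctan(0.59682) = 30.83°, dipping toward E (azimuth ≈ 083°).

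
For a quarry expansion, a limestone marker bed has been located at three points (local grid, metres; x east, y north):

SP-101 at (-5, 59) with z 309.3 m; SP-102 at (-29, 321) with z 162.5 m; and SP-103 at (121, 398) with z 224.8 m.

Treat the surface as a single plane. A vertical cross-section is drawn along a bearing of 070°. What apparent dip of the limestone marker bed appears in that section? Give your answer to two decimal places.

24.72°

Let the plane be z = a·x + b·y + c.
SP-102−SP-101: −24a + 262b = −146.8;  SP-103−SP-101: 126a + 339b = −84.5.
Solving gives a = 0.67139, b = −0.49880.
Unit vector along 070° is (sin 70°, cos 70°) = (0.9397, 0.3420).
Slope in that direction = a·(0.9397) + b·(0.3420) = 0.46030.
Apparent dip = arctan|0.46030| = 24.72° (true dip is 39.9°, so apparent ≤ true as expected).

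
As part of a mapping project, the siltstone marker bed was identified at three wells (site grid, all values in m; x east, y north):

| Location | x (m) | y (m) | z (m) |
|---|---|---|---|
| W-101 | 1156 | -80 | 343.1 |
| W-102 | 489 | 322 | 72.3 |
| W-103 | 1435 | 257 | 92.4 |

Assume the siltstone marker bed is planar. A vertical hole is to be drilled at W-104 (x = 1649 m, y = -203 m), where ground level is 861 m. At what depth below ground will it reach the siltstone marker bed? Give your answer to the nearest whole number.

443 m

Let the plane be z = a·x + b·y + c.
W-102−W-101: −667a + 402b = −270.8;  W-103−W-101: 279a + 337b = −250.7.
Solving gives a = −0.02826, b = −0.72052.
Then c = 343.1 − a·1156 − b·-80 = 318.13.
At (1649, -203): z_contact = −46.6 + 146.3 + 318.13 = 417.8 m.
Depth below ground = 861 − 417.8 = 443 m.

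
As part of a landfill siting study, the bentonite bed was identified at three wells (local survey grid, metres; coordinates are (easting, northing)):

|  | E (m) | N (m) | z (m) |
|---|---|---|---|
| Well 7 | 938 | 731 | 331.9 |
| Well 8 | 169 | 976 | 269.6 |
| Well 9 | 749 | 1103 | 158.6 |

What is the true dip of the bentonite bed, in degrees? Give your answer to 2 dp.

27.16°

Let the plane be z = a·E + b·N + c.
Well 8−Well 7: −769a + 245b = −62.3;  Well 9−Well 7: −189a + 372b = −173.3.
Solving gives a = −0.08042, b = −0.50672.
Gradient magnitude |∇z| = √(a² + b²) = √(0.00647 + 0.25677) = 0.51306.
True dip = arctan(0.51306) = 27.16°, dipping toward N (azimuth ≈ 009°).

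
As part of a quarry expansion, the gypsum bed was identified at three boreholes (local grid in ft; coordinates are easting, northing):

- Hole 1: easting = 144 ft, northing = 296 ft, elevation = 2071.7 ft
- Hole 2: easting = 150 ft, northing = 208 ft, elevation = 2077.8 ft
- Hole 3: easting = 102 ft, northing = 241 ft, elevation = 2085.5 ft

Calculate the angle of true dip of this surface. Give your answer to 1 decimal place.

Two edge vectors: Hole 1→Hole 2 = (6, -88, 6.1), Hole 1→Hole 3 = (-42, -55, 13.8).
Normal n = (Hole 1→Hole 2) × (Hole 1→Hole 3) = (-878.9, -339, -4026).
So ∂z/∂easting = −n_x/n_z = −0.21831 and ∂z/∂northing = −n_y/n_z = −0.08420.
Gradient magnitude |∇z| = √(a² + b²) = √(0.04766 + 0.00709) = 0.23398.
True dip = arctan(0.23398) = 13.2°, dipping toward ENE (azimuth ≈ 069°).

13.2°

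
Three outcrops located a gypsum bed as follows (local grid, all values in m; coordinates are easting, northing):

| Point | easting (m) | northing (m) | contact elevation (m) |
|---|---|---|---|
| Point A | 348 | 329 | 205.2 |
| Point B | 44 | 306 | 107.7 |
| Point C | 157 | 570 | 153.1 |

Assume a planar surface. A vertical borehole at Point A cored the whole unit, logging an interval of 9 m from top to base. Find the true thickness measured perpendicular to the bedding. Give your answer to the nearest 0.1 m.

Two edge vectors: Point A→Point B = (-304, -23, -97.5), Point A→Point C = (-191, 241, -52.1).
Normal n = (Point A→Point B) × (Point A→Point C) = (24695.8, 2784.1, -77657).
So ∂z/∂easting = −n_x/n_z = 0.31801 and ∂z/∂northing = −n_y/n_z = 0.03585.
|∇z| = √(a²+b²) = 0.32003, so dip δ = arctan(0.32003) = 17.75°.
True thickness = vertical thickness × cos δ = 9 × cos 17.75° = 8.6 m.

8.6 m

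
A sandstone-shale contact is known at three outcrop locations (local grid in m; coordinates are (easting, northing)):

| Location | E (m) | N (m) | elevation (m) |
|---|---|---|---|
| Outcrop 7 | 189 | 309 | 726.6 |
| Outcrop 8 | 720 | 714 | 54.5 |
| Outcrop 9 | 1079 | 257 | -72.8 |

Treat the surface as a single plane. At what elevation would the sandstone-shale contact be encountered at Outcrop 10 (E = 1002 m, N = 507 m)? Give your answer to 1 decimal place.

Let the plane be z = a·E + b·N + c.
Outcrop 8−Outcrop 7: 531a + 405b = −672.1;  Outcrop 9−Outcrop 7: 890a − 52b = −799.4.
Solving gives a = −0.924353, b = −0.447577.
Then c = 726.6 − a·189 − b·309 = 1039.60.
At (1002, 507): z = −926.2 − 226.9 + 1039.60 = -113.5 m.

-113.5 m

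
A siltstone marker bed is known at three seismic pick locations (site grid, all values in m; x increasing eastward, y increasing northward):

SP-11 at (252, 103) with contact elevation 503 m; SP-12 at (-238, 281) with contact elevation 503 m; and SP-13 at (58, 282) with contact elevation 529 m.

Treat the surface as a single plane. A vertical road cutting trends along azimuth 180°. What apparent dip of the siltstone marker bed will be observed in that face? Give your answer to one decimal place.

13.5°

Let the plane be z = a·x + b·y + c.
SP-12−SP-11: −490a + 178b = 0;  SP-13−SP-11: −194a + 179b = 26.
Solving gives a = 0.08703, b = 0.23957.
Unit vector along 180° is (sin 180°, cos 180°) = (0.0000, -1.0000).
Slope in that direction = a·(0.0000) + b·(-1.0000) = −0.23957.
Apparent dip = arctan|0.23957| = 13.5° (true dip is 14.3°, so apparent ≤ true as expected).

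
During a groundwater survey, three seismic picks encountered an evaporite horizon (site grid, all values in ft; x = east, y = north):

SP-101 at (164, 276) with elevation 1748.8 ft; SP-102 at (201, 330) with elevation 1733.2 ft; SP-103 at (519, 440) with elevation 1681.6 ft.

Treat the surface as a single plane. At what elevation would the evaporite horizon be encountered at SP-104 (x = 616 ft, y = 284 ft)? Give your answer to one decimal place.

Let the plane be z = a·x + b·y + c.
SP-102−SP-101: 37a + 54b = −15.6;  SP-103−SP-101: 355a + 164b = −67.2.
Solving gives a = −0.08170, b = −0.23291.
Then c = 1748.8 − a·164 − b·276 = 1826.48.
At (616, 284): z = −50.3 − 66.1 + 1826.48 = 1710.0 ft.

1710.0 ft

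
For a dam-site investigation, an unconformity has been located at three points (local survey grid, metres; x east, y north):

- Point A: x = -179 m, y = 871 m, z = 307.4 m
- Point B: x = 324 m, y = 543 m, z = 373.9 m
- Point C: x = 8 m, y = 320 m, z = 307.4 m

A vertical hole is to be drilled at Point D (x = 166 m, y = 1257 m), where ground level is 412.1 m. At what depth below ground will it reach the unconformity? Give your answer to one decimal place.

Let the plane be z = a·x + b·y + c.
Point B−Point A: 503a − 328b = 66.5;  Point C−Point A: 187a − 551b = 0.
Solving gives a = 0.169780, b = 0.057621.
Then c = 307.4 − a·-179 − b·871 = 287.60.
At (166, 1257): z_contact = 28.18 + 72.43 + 287.60 = 388.22 m.
Depth below ground = 412.1 − 388.22 = 23.9 m.

23.9 m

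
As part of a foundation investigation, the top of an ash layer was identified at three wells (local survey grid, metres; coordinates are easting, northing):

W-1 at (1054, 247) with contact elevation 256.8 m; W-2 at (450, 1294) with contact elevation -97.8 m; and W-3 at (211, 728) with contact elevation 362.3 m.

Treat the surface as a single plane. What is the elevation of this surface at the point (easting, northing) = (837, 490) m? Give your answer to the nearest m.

211 m

Let the plane be z = a·easting + b·northing + c.
W-2−W-1: −604a + 1047b = −354.6;  W-3−W-1: −843a + 481b = 105.5.
Solving gives a = −0.47462, b = −0.61248.
Then c = 256.8 − a·1054 − b·247 = 908.33.
At (837, 490): z = −397.3 − 300.1 + 908.33 = 211.0 m.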